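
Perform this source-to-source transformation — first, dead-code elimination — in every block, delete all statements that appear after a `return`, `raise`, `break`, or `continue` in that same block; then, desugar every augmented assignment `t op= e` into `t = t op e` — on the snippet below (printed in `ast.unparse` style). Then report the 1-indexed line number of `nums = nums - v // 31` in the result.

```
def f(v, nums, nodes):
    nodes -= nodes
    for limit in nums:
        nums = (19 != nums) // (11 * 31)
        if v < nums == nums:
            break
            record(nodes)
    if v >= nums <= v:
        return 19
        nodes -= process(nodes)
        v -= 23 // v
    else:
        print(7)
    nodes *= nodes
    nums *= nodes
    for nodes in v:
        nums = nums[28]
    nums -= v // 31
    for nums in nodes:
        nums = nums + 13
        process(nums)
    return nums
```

15

Transformed code:
def f(v, nums, nodes):
    nodes = nodes - nodes
    for limit in nums:
        nums = (19 != nums) // (11 * 31)
        if v < nums == nums:
            break
    if v >= nums <= v:
        return 19
    else:
        print(7)
    nodes = nodes * nodes
    nums = nums * nodes
    for nodes in v:
        nums = nums[28]
    nums = nums - v // 31
    for nums in nodes:
        nums = nums + 13
        process(nums)
    return nums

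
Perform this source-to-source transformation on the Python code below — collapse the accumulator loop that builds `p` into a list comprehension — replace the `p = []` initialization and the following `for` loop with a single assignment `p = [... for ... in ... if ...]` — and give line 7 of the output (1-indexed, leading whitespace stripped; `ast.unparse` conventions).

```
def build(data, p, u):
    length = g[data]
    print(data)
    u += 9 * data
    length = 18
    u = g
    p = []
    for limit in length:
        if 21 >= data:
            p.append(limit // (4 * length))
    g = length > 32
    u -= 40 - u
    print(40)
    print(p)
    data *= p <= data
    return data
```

p = [limit // (4 * length) for limit in length if 21 >= data]

Transformed code:
def build(data, p, u):
    length = g[data]
    print(data)
    u += 9 * data
    length = 18
    u = g
    p = [limit // (4 * length) for limit in length if 21 >= data]
    g = length > 32
    u -= 40 - u
    print(40)
    print(p)
    data *= p <= data
    return data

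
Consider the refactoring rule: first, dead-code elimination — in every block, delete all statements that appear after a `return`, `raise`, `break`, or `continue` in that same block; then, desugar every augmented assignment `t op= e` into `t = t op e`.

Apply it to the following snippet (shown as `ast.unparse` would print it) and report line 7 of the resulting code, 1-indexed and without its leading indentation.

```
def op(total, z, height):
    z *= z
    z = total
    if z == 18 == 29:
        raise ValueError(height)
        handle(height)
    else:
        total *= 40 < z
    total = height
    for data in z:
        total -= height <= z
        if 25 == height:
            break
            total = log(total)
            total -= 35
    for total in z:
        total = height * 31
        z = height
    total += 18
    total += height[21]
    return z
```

total = total * (40 < z)

Transformed code:
def op(total, z, height):
    z = z * z
    z = total
    if z == 18 == 29:
        raise ValueError(height)
    else:
        total = total * (40 < z)
    total = height
    for data in z:
        total = total - (height <= z)
        if 25 == height:
            break
    for total in z:
        total = height * 31
        z = height
    total = total + 18
    total = total + height[21]
    return z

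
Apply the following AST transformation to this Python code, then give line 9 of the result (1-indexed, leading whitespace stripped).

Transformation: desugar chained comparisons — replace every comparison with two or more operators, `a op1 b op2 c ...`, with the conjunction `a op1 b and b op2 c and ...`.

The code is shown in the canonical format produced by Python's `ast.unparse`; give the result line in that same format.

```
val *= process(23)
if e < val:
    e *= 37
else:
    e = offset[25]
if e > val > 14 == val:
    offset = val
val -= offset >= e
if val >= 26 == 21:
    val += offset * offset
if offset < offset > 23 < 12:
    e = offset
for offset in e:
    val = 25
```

Transformed code:
val *= process(23)
if e < val:
    e *= 37
else:
    e = offset[25]
if e > val and val > 14 and (14 == val):
    offset = val
val -= offset >= e
if val >= 26 and 26 == 21:
    val += offset * offset
if offset < offset and offset > 23 and (23 < 12):
    e = offset
for offset in e:
    val = 25

if val >= 26 and 26 == 21:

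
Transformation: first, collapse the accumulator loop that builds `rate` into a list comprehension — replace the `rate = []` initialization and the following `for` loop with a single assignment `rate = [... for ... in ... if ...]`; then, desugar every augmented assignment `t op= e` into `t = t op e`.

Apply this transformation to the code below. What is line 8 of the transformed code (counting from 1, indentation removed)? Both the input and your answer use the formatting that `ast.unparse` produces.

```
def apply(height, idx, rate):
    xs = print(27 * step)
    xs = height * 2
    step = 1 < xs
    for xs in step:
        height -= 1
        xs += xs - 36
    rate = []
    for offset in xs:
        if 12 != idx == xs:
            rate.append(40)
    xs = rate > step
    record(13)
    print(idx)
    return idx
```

rate = [40 for offset in xs if 12 != idx == xs]

Transformed code:
def apply(height, idx, rate):
    xs = print(27 * step)
    xs = height * 2
    step = 1 < xs
    for xs in step:
        height = height - 1
        xs = xs + (xs - 36)
    rate = [40 for offset in xs if 12 != idx == xs]
    xs = rate > step
    record(13)
    print(idx)
    return idx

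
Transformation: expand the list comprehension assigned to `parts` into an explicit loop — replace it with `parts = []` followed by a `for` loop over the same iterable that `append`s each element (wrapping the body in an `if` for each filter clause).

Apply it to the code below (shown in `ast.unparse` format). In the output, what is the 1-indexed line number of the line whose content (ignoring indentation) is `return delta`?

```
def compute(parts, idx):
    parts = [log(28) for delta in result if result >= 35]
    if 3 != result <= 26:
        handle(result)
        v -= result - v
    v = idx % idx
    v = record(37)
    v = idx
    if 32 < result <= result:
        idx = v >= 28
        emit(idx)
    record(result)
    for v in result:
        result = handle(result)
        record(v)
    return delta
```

Transformed code:
def compute(parts, idx):
    parts = []
    for delta in result:
        if result >= 35:
            parts.append(log(28))
    if 3 != result <= 26:
        handle(result)
        v -= result - v
    v = idx % idx
    v = record(37)
    v = idx
    if 32 < result <= result:
        idx = v >= 28
        emit(idx)
    record(result)
    for v in result:
        result = handle(result)
        record(v)
    return delta

19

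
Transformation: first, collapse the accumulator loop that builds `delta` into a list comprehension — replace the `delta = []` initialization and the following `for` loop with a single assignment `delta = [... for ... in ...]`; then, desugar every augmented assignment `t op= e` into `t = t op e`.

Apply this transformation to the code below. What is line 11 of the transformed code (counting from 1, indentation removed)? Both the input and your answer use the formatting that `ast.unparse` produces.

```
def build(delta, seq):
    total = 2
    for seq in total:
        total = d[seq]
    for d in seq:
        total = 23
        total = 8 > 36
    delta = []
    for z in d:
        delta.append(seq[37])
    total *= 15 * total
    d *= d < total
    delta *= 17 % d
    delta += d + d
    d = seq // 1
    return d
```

Transformed code:
def build(delta, seq):
    total = 2
    for seq in total:
        total = d[seq]
    for d in seq:
        total = 23
        total = 8 > 36
    delta = [seq[37] for z in d]
    total = total * (15 * total)
    d = d * (d < total)
    delta = delta * (17 % d)
    delta = delta + (d + d)
    d = seq // 1
    return d

delta = delta * (17 % d)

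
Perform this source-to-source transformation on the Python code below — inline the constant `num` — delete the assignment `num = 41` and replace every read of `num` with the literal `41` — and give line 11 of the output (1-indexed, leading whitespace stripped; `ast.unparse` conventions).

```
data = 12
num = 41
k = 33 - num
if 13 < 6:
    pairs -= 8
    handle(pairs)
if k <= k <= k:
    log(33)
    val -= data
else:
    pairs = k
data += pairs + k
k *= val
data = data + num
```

data += pairs + k

Transformed code:
data = 12
k = 33 - 41
if 13 < 6:
    pairs -= 8
    handle(pairs)
if k <= k <= k:
    log(33)
    val -= data
else:
    pairs = k
data += pairs + k
k *= val
data = data + 41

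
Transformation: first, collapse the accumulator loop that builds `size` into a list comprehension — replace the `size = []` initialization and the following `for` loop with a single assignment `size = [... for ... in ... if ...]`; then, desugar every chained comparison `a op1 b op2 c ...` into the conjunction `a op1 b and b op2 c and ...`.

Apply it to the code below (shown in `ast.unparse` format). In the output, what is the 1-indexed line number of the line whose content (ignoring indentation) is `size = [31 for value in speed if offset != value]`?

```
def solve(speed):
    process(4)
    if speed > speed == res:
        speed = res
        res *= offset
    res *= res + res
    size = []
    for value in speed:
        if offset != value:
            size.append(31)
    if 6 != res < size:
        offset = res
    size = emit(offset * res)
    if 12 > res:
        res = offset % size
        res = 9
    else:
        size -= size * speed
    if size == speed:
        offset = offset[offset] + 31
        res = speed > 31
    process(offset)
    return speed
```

7

Transformed code:
def solve(speed):
    process(4)
    if speed > speed and speed == res:
        speed = res
        res *= offset
    res *= res + res
    size = [31 for value in speed if offset != value]
    if 6 != res and res < size:
        offset = res
    size = emit(offset * res)
    if 12 > res:
        res = offset % size
        res = 9
    else:
        size -= size * speed
    if size == speed:
        offset = offset[offset] + 31
        res = speed > 31
    process(offset)
    return speed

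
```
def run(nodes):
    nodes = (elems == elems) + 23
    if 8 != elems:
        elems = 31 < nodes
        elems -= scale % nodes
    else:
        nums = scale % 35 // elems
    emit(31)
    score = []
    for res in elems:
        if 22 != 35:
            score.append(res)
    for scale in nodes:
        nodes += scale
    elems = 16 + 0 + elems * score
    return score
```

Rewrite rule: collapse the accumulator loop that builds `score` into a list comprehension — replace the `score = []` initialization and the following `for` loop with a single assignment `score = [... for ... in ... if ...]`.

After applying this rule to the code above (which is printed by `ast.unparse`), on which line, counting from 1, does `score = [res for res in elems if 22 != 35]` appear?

9

Transformed code:
def run(nodes):
    nodes = (elems == elems) + 23
    if 8 != elems:
        elems = 31 < nodes
        elems -= scale % nodes
    else:
        nums = scale % 35 // elems
    emit(31)
    score = [res for res in elems if 22 != 35]
    for scale in nodes:
        nodes += scale
    elems = 16 + 0 + elems * score
    return score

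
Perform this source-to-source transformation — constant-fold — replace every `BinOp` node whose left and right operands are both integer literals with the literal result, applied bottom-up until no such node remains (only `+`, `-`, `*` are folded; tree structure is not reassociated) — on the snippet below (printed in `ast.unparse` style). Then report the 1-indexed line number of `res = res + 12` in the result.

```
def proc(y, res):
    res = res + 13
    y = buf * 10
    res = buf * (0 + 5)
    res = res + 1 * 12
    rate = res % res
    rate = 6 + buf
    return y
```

Transformed code:
def proc(y, res):
    res = res + 13
    y = buf * 10
    res = buf * 5
    res = res + 12
    rate = res % res
    rate = 6 + buf
    return y

5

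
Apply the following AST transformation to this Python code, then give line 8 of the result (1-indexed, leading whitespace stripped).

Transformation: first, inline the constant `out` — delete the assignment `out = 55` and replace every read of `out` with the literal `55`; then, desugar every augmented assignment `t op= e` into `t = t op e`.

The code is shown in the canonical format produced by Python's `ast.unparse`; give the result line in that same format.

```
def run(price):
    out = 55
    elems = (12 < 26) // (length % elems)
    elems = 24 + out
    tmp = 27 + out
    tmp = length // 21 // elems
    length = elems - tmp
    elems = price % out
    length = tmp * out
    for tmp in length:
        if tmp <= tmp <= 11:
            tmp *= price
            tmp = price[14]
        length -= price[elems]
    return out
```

length = tmp * 55

Transformed code:
def run(price):
    elems = (12 < 26) // (length % elems)
    elems = 24 + 55
    tmp = 27 + 55
    tmp = length // 21 // elems
    length = elems - tmp
    elems = price % 55
    length = tmp * 55
    for tmp in length:
        if tmp <= tmp <= 11:
            tmp = tmp * price
            tmp = price[14]
        length = length - price[elems]
    return 55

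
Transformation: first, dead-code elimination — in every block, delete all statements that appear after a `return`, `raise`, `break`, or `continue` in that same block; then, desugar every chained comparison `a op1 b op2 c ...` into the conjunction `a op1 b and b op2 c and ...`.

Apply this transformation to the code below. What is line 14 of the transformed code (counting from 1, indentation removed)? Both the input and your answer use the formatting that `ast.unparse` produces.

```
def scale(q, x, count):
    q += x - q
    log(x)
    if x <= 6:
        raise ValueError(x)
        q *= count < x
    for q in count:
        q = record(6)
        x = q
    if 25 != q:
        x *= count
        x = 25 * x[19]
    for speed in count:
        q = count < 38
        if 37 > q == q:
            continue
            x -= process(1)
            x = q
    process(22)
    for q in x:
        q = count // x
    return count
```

Transformed code:
def scale(q, x, count):
    q += x - q
    log(x)
    if x <= 6:
        raise ValueError(x)
    for q in count:
        q = record(6)
        x = q
    if 25 != q:
        x *= count
        x = 25 * x[19]
    for speed in count:
        q = count < 38
        if 37 > q and q == q:
            continue
    process(22)
    for q in x:
        q = count // x
    return count

if 37 > q and q == q:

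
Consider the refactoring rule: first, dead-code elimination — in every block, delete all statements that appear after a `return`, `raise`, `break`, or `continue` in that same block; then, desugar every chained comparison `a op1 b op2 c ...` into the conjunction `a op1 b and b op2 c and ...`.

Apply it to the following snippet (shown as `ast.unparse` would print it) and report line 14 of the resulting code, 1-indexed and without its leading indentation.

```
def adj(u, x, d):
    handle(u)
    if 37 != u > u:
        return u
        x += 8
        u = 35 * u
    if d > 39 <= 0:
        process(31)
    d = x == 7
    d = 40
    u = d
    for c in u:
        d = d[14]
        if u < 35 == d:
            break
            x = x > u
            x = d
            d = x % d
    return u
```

return u

Transformed code:
def adj(u, x, d):
    handle(u)
    if 37 != u and u > u:
        return u
    if d > 39 and 39 <= 0:
        process(31)
    d = x == 7
    d = 40
    u = d
    for c in u:
        d = d[14]
        if u < 35 and 35 == d:
            break
    return u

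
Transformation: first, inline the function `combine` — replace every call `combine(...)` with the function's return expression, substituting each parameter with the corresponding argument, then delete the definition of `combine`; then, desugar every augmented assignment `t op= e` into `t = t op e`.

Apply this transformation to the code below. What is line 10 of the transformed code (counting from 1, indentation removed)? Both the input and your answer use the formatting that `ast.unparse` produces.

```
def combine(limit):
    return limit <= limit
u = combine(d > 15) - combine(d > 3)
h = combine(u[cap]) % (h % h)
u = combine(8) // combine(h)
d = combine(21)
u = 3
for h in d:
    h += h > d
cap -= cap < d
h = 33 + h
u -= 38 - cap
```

u = u - (38 - cap)

Transformed code:
u = ((d > 15) <= (d > 15)) - ((d > 3) <= (d > 3))
h = (u[cap] <= u[cap]) % (h % h)
u = (8 <= 8) // (h <= h)
d = 21 <= 21
u = 3
for h in d:
    h = h + (h > d)
cap = cap - (cap < d)
h = 33 + h
u = u - (38 - cap)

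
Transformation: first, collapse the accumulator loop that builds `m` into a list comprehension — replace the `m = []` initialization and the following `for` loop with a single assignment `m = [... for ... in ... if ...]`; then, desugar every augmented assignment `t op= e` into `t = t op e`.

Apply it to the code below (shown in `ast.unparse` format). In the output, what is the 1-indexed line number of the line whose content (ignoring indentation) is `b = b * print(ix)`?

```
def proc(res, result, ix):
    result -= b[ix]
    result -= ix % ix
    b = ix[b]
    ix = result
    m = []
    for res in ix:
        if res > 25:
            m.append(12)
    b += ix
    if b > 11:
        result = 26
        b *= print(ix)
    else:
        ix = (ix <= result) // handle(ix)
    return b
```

Transformed code:
def proc(res, result, ix):
    result = result - b[ix]
    result = result - ix % ix
    b = ix[b]
    ix = result
    m = [12 for res in ix if res > 25]
    b = b + ix
    if b > 11:
        result = 26
        b = b * print(ix)
    else:
        ix = (ix <= result) // handle(ix)
    return b

10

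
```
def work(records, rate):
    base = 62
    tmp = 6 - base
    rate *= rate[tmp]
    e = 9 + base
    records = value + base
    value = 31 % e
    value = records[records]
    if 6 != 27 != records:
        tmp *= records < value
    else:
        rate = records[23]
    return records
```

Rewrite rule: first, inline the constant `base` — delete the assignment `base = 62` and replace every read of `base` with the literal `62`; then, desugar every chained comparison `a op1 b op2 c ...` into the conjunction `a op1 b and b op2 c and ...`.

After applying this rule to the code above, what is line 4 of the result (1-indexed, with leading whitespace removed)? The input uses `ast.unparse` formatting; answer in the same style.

Transformed code:
def work(records, rate):
    tmp = 6 - 62
    rate *= rate[tmp]
    e = 9 + 62
    records = value + 62
    value = 31 % e
    value = records[records]
    if 6 != 27 and 27 != records:
        tmp *= records < value
    else:
        rate = records[23]
    return records

e = 9 + 62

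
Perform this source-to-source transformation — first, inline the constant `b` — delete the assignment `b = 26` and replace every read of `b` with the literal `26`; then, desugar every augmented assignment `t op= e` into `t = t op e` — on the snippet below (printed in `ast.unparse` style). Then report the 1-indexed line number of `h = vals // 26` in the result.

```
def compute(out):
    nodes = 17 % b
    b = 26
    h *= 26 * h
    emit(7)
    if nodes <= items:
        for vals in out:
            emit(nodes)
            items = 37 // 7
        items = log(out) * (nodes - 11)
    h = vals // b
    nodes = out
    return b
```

10

Transformed code:
def compute(out):
    nodes = 17 % 26
    h = h * (26 * h)
    emit(7)
    if nodes <= items:
        for vals in out:
            emit(nodes)
            items = 37 // 7
        items = log(out) * (nodes - 11)
    h = vals // 26
    nodes = out
    return 26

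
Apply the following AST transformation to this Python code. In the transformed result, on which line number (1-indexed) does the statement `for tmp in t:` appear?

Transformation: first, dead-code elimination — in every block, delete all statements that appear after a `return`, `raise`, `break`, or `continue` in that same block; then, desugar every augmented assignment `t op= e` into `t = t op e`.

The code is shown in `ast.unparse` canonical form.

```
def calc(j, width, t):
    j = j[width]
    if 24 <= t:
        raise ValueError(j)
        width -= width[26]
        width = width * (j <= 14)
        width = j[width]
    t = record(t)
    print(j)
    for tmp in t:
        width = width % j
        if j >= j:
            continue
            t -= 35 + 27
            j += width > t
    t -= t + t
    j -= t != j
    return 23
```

Transformed code:
def calc(j, width, t):
    j = j[width]
    if 24 <= t:
        raise ValueError(j)
    t = record(t)
    print(j)
    for tmp in t:
        width = width % j
        if j >= j:
            continue
    t = t - (t + t)
    j = j - (t != j)
    return 23

7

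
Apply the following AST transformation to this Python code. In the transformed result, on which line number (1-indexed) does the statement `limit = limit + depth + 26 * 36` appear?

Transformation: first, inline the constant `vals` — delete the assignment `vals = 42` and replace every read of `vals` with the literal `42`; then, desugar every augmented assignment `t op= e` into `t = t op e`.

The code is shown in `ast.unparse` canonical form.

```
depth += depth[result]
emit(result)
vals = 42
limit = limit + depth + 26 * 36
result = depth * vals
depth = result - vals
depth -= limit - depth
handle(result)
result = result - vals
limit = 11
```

Transformed code:
depth = depth + depth[result]
emit(result)
limit = limit + depth + 26 * 36
result = depth * 42
depth = result - 42
depth = depth - (limit - depth)
handle(result)
result = result - 42
limit = 11

3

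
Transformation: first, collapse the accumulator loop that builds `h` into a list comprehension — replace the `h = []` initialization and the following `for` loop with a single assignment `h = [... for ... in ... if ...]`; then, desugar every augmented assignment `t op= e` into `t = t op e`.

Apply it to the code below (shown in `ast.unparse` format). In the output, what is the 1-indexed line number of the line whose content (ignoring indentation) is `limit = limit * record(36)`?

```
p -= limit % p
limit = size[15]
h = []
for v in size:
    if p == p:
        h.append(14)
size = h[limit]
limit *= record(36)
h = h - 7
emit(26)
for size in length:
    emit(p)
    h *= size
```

Transformed code:
p = p - limit % p
limit = size[15]
h = [14 for v in size if p == p]
size = h[limit]
limit = limit * record(36)
h = h - 7
emit(26)
for size in length:
    emit(p)
    h = h * size

5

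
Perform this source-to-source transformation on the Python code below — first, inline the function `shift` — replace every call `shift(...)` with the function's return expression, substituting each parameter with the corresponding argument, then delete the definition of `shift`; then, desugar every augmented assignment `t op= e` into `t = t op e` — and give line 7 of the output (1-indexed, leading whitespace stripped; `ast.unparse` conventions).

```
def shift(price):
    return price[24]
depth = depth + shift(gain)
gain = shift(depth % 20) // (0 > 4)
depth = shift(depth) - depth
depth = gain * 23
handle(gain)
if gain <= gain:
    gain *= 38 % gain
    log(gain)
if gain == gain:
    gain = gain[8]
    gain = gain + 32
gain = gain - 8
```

Transformed code:
depth = depth + gain[24]
gain = (depth % 20)[24] // (0 > 4)
depth = depth[24] - depth
depth = gain * 23
handle(gain)
if gain <= gain:
    gain = gain * (38 % gain)
    log(gain)
if gain == gain:
    gain = gain[8]
    gain = gain + 32
gain = gain - 8

gain = gain * (38 % gain)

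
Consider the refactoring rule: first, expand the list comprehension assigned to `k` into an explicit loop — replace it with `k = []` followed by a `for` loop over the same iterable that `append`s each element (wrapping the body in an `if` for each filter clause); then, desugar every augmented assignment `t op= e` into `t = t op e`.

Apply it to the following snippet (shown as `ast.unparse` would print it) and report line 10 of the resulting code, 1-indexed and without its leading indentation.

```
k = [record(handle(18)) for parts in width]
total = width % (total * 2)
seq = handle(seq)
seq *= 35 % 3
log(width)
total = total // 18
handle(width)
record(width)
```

Transformed code:
k = []
for parts in width:
    k.append(record(handle(18)))
total = width % (total * 2)
seq = handle(seq)
seq = seq * (35 % 3)
log(width)
total = total // 18
handle(width)
record(width)

record(width)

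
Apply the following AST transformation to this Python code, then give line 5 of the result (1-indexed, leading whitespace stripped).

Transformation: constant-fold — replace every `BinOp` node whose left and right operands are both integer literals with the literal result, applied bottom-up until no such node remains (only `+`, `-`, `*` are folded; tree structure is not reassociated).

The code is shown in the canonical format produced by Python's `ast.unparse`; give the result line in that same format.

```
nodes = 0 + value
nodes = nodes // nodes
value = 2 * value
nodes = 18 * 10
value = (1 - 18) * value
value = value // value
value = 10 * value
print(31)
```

Transformed code:
nodes = 0 + value
nodes = nodes // nodes
value = 2 * value
nodes = 180
value = -17 * value
value = value // value
value = 10 * value
print(31)

value = -17 * value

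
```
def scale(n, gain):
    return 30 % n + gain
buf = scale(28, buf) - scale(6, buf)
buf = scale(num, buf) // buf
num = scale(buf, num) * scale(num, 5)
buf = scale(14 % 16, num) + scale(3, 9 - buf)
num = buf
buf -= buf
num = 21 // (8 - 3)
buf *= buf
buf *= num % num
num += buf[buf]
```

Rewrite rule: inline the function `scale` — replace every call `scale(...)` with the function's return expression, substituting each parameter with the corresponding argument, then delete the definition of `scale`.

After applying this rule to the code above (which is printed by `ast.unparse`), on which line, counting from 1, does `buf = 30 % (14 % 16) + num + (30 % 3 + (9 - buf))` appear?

Transformed code:
buf = 30 % 28 + buf - (30 % 6 + buf)
buf = (30 % num + buf) // buf
num = (30 % buf + num) * (30 % num + 5)
buf = 30 % (14 % 16) + num + (30 % 3 + (9 - buf))
num = buf
buf -= buf
num = 21 // (8 - 3)
buf *= buf
buf *= num % num
num += buf[buf]

4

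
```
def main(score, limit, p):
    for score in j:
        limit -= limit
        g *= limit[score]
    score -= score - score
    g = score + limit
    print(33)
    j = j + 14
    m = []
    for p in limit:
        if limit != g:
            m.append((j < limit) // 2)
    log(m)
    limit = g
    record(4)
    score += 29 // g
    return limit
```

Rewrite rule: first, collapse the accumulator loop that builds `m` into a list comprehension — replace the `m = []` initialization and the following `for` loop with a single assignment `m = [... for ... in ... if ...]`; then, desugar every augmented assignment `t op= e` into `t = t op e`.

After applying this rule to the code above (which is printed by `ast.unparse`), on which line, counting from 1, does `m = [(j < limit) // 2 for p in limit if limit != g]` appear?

Transformed code:
def main(score, limit, p):
    for score in j:
        limit = limit - limit
        g = g * limit[score]
    score = score - (score - score)
    g = score + limit
    print(33)
    j = j + 14
    m = [(j < limit) // 2 for p in limit if limit != g]
    log(m)
    limit = g
    record(4)
    score = score + 29 // g
    return limit

9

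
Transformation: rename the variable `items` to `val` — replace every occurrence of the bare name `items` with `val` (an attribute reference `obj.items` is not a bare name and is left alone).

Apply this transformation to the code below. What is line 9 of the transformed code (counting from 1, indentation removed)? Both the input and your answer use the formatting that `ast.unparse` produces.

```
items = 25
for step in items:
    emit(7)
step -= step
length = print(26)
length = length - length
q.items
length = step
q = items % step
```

q = val % step

Transformed code:
val = 25
for step in val:
    emit(7)
step -= step
length = print(26)
length = length - length
q.items
length = step
q = val % step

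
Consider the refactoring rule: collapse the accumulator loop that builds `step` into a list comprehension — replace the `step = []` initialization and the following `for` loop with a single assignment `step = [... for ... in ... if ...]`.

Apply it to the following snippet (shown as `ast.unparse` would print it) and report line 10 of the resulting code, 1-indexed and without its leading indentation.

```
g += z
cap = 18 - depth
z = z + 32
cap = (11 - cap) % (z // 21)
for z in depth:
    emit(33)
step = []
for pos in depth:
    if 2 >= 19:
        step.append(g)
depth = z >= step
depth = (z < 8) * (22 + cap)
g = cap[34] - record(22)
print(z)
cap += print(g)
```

g = cap[34] - record(22)

Transformed code:
g += z
cap = 18 - depth
z = z + 32
cap = (11 - cap) % (z // 21)
for z in depth:
    emit(33)
step = [g for pos in depth if 2 >= 19]
depth = z >= step
depth = (z < 8) * (22 + cap)
g = cap[34] - record(22)
print(z)
cap += print(g)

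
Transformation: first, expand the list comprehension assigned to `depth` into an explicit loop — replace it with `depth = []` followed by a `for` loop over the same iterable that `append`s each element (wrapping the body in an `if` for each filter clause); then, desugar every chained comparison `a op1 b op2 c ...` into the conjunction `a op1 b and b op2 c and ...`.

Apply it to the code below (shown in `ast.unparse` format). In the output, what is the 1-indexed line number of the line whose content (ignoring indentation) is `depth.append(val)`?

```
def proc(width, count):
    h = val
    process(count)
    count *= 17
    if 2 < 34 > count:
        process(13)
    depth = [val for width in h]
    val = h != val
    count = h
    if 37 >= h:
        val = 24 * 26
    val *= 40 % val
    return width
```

Transformed code:
def proc(width, count):
    h = val
    process(count)
    count *= 17
    if 2 < 34 and 34 > count:
        process(13)
    depth = []
    for width in h:
        depth.append(val)
    val = h != val
    count = h
    if 37 >= h:
        val = 24 * 26
    val *= 40 % val
    return width

9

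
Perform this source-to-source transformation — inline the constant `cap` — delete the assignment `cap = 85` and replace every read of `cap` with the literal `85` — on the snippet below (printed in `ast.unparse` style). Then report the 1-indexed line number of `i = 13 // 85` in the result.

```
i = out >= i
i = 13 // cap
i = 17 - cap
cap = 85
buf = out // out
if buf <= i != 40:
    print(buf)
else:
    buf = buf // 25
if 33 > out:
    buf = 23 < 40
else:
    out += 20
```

2

Transformed code:
i = out >= i
i = 13 // 85
i = 17 - 85
buf = out // out
if buf <= i != 40:
    print(buf)
else:
    buf = buf // 25
if 33 > out:
    buf = 23 < 40
else:
    out += 20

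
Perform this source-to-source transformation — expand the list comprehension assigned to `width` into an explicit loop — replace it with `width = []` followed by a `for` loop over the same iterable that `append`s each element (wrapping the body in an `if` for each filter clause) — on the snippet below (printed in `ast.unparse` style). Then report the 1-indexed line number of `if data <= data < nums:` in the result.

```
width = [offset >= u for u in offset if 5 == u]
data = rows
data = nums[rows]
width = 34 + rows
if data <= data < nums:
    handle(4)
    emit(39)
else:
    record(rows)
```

Transformed code:
width = []
for u in offset:
    if 5 == u:
        width.append(offset >= u)
data = rows
data = nums[rows]
width = 34 + rows
if data <= data < nums:
    handle(4)
    emit(39)
else:
    record(rows)

8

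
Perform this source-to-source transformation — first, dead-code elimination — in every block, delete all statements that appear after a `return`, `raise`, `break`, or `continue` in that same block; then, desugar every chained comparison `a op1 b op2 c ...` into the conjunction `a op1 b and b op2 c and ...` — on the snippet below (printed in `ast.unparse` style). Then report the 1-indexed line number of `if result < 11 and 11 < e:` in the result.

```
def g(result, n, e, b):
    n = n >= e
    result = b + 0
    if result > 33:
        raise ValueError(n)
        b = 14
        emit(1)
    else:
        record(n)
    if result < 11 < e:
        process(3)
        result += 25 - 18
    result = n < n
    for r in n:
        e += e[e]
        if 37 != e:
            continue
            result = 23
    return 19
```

8

Transformed code:
def g(result, n, e, b):
    n = n >= e
    result = b + 0
    if result > 33:
        raise ValueError(n)
    else:
        record(n)
    if result < 11 and 11 < e:
        process(3)
        result += 25 - 18
    result = n < n
    for r in n:
        e += e[e]
        if 37 != e:
            continue
    return 19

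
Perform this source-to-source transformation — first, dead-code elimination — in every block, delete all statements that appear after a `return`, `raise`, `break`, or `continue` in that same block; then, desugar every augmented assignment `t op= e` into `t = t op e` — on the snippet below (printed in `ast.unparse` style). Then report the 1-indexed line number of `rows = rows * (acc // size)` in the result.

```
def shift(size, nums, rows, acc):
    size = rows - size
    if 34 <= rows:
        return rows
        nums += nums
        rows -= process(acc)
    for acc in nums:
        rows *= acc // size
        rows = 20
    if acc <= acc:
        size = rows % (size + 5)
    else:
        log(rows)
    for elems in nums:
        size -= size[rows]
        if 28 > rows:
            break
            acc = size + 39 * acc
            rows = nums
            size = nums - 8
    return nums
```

Transformed code:
def shift(size, nums, rows, acc):
    size = rows - size
    if 34 <= rows:
        return rows
    for acc in nums:
        rows = rows * (acc // size)
        rows = 20
    if acc <= acc:
        size = rows % (size + 5)
    else:
        log(rows)
    for elems in nums:
        size = size - size[rows]
        if 28 > rows:
            break
    return nums

6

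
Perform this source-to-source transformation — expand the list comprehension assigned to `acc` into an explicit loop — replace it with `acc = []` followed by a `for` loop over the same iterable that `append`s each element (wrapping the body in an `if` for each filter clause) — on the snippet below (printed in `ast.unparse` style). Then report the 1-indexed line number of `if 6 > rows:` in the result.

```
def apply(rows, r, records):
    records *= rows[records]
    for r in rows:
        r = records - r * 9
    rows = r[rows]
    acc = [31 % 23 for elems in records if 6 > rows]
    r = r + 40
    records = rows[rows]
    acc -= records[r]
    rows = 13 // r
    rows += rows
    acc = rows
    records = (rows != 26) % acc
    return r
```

Transformed code:
def apply(rows, r, records):
    records *= rows[records]
    for r in rows:
        r = records - r * 9
    rows = r[rows]
    acc = []
    for elems in records:
        if 6 > rows:
            acc.append(31 % 23)
    r = r + 40
    records = rows[rows]
    acc -= records[r]
    rows = 13 // r
    rows += rows
    acc = rows
    records = (rows != 26) % acc
    return r

8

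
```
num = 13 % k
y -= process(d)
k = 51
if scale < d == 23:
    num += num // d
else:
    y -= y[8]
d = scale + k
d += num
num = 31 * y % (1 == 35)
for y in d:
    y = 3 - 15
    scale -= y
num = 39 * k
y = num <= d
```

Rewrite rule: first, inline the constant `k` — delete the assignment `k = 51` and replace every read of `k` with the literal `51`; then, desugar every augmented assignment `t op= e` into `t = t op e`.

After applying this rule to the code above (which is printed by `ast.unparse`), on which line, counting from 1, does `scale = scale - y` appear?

12

Transformed code:
num = 13 % 51
y = y - process(d)
if scale < d == 23:
    num = num + num // d
else:
    y = y - y[8]
d = scale + 51
d = d + num
num = 31 * y % (1 == 35)
for y in d:
    y = 3 - 15
    scale = scale - y
num = 39 * 51
y = num <= d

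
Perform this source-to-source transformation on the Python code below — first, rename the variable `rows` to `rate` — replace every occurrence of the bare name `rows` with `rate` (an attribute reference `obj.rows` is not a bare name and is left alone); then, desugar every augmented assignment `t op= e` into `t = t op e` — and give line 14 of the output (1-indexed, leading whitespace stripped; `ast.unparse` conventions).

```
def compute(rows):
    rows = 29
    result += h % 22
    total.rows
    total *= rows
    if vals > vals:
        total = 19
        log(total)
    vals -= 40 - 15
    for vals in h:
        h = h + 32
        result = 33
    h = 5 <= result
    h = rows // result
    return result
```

Transformed code:
def compute(rate):
    rate = 29
    result = result + h % 22
    total.rows
    total = total * rate
    if vals > vals:
        total = 19
        log(total)
    vals = vals - (40 - 15)
    for vals in h:
        h = h + 32
        result = 33
    h = 5 <= result
    h = rate // result
    return result

h = rate // result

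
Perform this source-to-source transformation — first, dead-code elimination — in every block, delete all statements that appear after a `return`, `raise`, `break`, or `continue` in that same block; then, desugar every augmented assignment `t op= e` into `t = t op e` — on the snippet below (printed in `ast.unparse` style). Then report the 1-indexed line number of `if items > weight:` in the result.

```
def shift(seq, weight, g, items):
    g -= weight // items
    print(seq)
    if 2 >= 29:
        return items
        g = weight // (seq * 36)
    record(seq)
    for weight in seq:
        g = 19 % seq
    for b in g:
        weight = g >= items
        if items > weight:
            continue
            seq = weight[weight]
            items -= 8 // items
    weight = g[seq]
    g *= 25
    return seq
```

11

Transformed code:
def shift(seq, weight, g, items):
    g = g - weight // items
    print(seq)
    if 2 >= 29:
        return items
    record(seq)
    for weight in seq:
        g = 19 % seq
    for b in g:
        weight = g >= items
        if items > weight:
            continue
    weight = g[seq]
    g = g * 25
    return seq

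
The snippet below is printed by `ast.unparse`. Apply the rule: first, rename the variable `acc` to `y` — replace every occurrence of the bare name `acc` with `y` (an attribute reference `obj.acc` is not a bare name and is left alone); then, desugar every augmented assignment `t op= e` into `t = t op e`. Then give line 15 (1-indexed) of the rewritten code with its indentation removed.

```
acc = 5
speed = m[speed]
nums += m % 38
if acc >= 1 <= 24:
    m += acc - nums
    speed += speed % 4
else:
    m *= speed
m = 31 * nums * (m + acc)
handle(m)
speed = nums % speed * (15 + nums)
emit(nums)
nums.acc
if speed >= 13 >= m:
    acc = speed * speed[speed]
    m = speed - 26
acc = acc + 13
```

Transformed code:
y = 5
speed = m[speed]
nums = nums + m % 38
if y >= 1 <= 24:
    m = m + (y - nums)
    speed = speed + speed % 4
else:
    m = m * speed
m = 31 * nums * (m + y)
handle(m)
speed = nums % speed * (15 + nums)
emit(nums)
nums.acc
if speed >= 13 >= m:
    y = speed * speed[speed]
    m = speed - 26
y = y + 13

y = speed * speed[speed]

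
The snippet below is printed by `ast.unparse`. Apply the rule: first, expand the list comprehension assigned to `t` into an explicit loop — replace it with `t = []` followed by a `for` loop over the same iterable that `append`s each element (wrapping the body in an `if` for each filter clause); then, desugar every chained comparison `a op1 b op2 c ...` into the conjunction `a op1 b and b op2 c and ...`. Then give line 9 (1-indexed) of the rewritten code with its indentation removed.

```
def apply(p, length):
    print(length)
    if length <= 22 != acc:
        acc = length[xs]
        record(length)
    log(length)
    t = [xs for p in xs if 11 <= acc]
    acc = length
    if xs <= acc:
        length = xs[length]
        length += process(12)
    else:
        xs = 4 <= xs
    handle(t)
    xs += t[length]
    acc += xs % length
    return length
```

if 11 <= acc:

Transformed code:
def apply(p, length):
    print(length)
    if length <= 22 and 22 != acc:
        acc = length[xs]
        record(length)
    log(length)
    t = []
    for p in xs:
        if 11 <= acc:
            t.append(xs)
    acc = length
    if xs <= acc:
        length = xs[length]
        length += process(12)
    else:
        xs = 4 <= xs
    handle(t)
    xs += t[length]
    acc += xs % length
    return length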